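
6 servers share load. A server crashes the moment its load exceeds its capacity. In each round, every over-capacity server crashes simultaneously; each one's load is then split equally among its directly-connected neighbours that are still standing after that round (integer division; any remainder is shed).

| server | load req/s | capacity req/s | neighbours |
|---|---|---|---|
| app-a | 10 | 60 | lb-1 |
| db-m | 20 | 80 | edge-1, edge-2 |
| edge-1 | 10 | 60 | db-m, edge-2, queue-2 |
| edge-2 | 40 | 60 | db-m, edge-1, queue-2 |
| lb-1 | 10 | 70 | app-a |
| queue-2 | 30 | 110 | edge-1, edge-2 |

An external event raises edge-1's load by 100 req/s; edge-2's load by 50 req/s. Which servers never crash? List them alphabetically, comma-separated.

app-a, lb-1

Round 1 — edge-1 at 110 > 60; edge-2 at 90 > 60. edge-1, edge-2 crash.
  edge-1 sheds 110 req/s to db-m, queue-2: 55 each.
    db-m: 20+55 = 75 ≤ 80
    queue-2: 30+55 = 85 ≤ 110
  edge-2 sheds 90 req/s to db-m, queue-2: 45 each.
    db-m: 75+45 = 120 > 80
    queue-2: 85+45 = 130 > 110
Round 2 — db-m, queue-2 crash.
  db-m sheds 120 req/s: no online neighbours, lost.
  queue-2 sheds 130 req/s: no online neighbours, lost.
No further crashes.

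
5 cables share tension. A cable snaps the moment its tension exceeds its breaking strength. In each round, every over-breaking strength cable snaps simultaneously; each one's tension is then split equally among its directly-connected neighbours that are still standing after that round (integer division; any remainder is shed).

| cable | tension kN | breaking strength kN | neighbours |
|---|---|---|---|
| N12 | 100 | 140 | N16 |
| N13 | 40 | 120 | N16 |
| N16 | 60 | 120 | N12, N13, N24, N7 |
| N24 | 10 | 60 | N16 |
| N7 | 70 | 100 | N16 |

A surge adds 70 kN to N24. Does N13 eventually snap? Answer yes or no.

no

Round 1 — N24 at 80 > 60. N24 snaps.
  N24 sheds 80 kN to N16: 80 each.
    N16: 60+80 = 140 > 120
Round 2 — N16 snaps.
  N16 sheds 140 kN to N12, N13, N7: 46 each (2 lost).
    N12: 100+46 = 146 > 140
    N13: 40+46 = 86 ≤ 120
    N7: 70+46 = 116 > 100
Round 3 — N12, N7 snap.
  N12 sheds 146 kN: no online neighbours, lost.
  N7 sheds 116 kN: no online neighbours, lost.
No further breaks.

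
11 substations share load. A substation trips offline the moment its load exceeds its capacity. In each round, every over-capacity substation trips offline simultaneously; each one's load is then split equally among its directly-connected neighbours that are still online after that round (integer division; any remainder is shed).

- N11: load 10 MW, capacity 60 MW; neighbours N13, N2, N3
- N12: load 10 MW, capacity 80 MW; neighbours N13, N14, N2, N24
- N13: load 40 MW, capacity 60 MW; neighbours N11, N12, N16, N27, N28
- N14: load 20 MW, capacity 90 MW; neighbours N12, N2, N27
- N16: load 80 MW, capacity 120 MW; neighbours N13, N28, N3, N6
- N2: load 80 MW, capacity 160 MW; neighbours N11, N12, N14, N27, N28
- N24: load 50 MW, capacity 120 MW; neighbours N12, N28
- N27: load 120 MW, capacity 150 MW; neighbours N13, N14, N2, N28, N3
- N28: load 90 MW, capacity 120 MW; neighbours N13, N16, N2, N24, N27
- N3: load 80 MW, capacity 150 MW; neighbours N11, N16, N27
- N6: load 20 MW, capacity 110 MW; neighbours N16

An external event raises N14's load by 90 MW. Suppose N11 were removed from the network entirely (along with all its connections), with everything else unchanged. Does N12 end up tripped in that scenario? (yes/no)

yes

With N11 removed:
Round 1 — N14 at 110 > 90. N14 trips offline.
  N14 sheds 110 MW to N12, N2, N27: 36 each (2 lost).
    N12: 10+36 = 46 ≤ 80
    N2: 80+36 = 116 ≤ 160
    N27: 120+36 = 156 > 150
Round 2 — N27 trips offline.
  N27 sheds 156 MW to N13, N2, N28, N3: 39 each.
    N13: 40+39 = 79 > 60
    N2: 116+39 = 155 ≤ 160
    N28: 90+39 = 129 > 120
    N3: 80+39 = 119 ≤ 150
Round 3 — N13, N28 trip offline.
  N13 sheds 79 MW to N12, N16: 39 each (1 lost).
    N12: 46+39 = 85 > 80
    N16: 80+39 = 119 ≤ 120
  N28 sheds 129 MW to N16, N2, N24: 43 each.
    N16: 119+43 = 162 > 120
    N2: 155+43 = 198 > 160
    N24: 50+43 = 93 ≤ 120
Round 4 — N12, N16, N2 trip offline.
  N12 sheds 85 MW to N24: 85 each.
    N24: 93+85 = 178 > 120
  N16 sheds 162 MW to N3, N6: 81 each.
    N3: 119+81 = 200 > 150
    N6: 20+81 = 101 ≤ 110
  N2 sheds 198 MW: no online neighbours, lost.
Round 5 — N24, N3 trip offline.
  N24 sheds 178 MW: no online neighbours, lost.
  N3 sheds 200 MW: no online neighbours, lost.
No further trips.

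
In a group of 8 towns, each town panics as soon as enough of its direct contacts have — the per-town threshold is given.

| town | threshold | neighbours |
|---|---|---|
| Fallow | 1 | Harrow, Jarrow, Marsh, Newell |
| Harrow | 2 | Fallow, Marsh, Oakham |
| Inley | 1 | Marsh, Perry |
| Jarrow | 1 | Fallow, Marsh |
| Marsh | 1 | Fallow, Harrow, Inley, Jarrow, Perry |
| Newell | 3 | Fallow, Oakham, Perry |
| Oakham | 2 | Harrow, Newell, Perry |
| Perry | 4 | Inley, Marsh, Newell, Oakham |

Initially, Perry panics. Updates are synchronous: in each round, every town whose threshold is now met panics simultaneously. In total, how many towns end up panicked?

8

Round 1 — Perry panics (initial).
Round 2 — checking thresholds:
  Inley: 1 of 2 neighbours ≥ 1, panics.
  Marsh: 1 of 5 neighbours ≥ 1, panics.
  Newell: 1 of 3 neighbours < 3, holds.
  Oakham: 1 of 3 neighbours < 2, holds.
Round 3 — checking thresholds:
  Fallow: 1 of 4 neighbours ≥ 1, panics.
  Harrow: 1 of 3 neighbours < 2, holds.
  Jarrow: 1 of 2 neighbours ≥ 1, panics.
  Newell: 1 of 3 neighbours < 3, holds.
  Oakham: 1 of 3 neighbours < 2, holds.
Round 4 — checking thresholds:
  Harrow: 2 of 3 neighbours ≥ 2, panics.
  Newell: 2 of 3 neighbours < 3, holds.
  Oakham: 1 of 3 neighbours < 2, holds.
Round 5 — checking thresholds:
  Newell: 2 of 3 neighbours < 3, holds.
  Oakham: 2 of 3 neighbours ≥ 2, panics.
Round 6 — checking thresholds:
  Newell: 3 of 3 neighbours ≥ 3, panics.
Round 7 — no new panics; cascade stops.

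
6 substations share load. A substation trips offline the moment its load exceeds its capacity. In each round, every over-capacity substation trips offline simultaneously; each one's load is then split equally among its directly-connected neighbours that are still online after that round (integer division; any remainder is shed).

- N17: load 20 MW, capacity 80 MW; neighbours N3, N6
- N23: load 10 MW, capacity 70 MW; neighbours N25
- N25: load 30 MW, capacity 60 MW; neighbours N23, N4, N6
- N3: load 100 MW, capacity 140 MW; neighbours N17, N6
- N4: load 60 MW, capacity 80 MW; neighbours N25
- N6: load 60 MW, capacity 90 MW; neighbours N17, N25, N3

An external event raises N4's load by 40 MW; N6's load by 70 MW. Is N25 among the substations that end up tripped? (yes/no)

Round 1 — N4 at 100 > 80; N6 at 130 > 90. N4, N6 trip offline.
  N4 sheds 100 MW to N25: 100 each.
    N25: 30+100 = 130 > 60
  N6 sheds 130 MW to N17, N25, N3: 43 each (1 lost).
    N17: 20+43 = 63 ≤ 80
    N25: 130+43 = 173 > 60
    N3: 100+43 = 143 > 140
Round 2 — N25, N3 trip offline.
  N25 sheds 173 MW to N23: 173 each.
    N23: 10+173 = 183 > 70
  N3 sheds 143 MW to N17: 143 each.
    N17: 63+143 = 206 > 80
Round 3 — N17, N23 trip offline.
  N17 sheds 206 MW: no online neighbours, lost.
  N23 sheds 183 MW: no online neighbours, lost.
No further trips.

yes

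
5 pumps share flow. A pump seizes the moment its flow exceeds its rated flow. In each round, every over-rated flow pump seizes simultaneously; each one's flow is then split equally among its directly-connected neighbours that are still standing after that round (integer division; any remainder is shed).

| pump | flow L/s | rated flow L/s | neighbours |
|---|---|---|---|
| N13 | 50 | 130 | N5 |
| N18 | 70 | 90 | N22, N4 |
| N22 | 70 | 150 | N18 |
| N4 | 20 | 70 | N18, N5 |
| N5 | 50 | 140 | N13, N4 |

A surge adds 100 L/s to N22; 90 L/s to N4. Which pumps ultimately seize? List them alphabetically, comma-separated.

N18, N22, N4

Round 1 — N22 at 170 > 150; N4 at 110 > 70. N22, N4 seize.
  N22 sheds 170 L/s to N18: 170 each.
    N18: 70+170 = 240 > 90
  N4 sheds 110 L/s to N18, N5: 55 each.
    N18: 240+55 = 295 > 90
    N5: 50+55 = 105 ≤ 140
Round 2 — N18 seizes.
  N18 sheds 295 L/s: no online neighbours, lost.
No further seizures.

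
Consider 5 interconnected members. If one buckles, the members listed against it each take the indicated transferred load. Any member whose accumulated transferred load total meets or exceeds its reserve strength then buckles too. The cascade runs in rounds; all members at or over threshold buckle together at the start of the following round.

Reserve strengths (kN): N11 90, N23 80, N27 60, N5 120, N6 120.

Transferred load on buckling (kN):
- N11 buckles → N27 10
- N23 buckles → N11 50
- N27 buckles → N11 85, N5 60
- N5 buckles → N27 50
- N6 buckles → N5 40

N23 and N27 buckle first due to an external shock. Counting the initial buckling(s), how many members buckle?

3

Round 1 — N23, N27 buckle (initial).
  N11: +50+85 → 135 ≥ 90
  N5: +60 → 60 < 120
Round 2 — N11 buckles.
No further bucklings.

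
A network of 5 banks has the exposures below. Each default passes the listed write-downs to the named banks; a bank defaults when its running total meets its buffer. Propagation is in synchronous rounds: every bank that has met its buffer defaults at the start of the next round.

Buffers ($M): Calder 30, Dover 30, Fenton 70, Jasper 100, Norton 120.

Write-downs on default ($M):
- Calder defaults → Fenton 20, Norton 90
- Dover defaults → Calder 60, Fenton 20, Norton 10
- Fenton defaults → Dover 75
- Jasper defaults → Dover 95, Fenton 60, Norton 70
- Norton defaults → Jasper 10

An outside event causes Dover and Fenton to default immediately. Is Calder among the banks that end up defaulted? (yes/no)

Round 1 — Dover, Fenton default (initial).
  Calder: +60 → 60 ≥ 30
  Norton: +10 → 10 < 120
Round 2 — Calder defaults.
  Norton: +90 → 100 < 120
No further defaults.

yes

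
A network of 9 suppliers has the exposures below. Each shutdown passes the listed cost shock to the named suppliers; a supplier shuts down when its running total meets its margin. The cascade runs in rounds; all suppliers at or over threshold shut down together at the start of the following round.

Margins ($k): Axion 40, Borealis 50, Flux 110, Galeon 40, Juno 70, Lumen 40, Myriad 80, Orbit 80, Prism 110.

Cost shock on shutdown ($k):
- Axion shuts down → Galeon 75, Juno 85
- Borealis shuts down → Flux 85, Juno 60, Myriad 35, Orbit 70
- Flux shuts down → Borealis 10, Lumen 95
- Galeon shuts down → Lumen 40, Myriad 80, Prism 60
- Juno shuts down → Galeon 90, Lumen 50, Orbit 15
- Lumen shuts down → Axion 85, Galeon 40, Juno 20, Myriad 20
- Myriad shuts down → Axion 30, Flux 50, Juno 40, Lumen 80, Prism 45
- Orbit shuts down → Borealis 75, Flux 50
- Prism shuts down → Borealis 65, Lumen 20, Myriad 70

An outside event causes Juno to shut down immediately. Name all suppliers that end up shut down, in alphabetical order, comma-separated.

Round 1 — Juno shuts down (initial).
  Galeon: +90 → 90 ≥ 40
  Lumen: +50 → 50 ≥ 40
  Orbit: +15 → 15 < 80
Round 2 — Galeon, Lumen shut down.
  Axion: +85 → 85 ≥ 40
  Myriad: +80+20 → 100 ≥ 80
  Prism: +60 → 60 < 110
Round 3 — Axion, Myriad shut down.
  Flux: +50 → 50 < 110
  Prism: +45 → 105 < 110
No further shutdowns.

Axion, Galeon, Juno, Lumen, Myriad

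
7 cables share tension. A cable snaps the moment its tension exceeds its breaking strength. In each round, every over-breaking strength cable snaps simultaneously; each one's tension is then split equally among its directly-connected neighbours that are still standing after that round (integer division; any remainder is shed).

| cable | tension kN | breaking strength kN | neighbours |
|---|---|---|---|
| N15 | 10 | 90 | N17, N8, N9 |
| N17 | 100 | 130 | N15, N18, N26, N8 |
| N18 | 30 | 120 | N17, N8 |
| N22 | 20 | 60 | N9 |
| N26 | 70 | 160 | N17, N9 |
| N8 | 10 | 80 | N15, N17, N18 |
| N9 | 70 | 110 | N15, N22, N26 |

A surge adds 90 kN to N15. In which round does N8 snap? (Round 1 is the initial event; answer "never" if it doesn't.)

Round 1 — N15 at 100 > 90. N15 snaps.
  N15 sheds 100 kN to N17, N8, N9: 33 each (1 lost).
    N17: 100+33 = 133 > 130
    N8: 10+33 = 43 ≤ 80
    N9: 70+33 = 103 ≤ 110
Round 2 — N17 snaps.
  N17 sheds 133 kN to N18, N26, N8: 44 each (1 lost).
    N18: 30+44 = 74 ≤ 120
    N26: 70+44 = 114 ≤ 160
    N8: 43+44 = 87 > 80
Round 3 — N8 snaps.
  N8 sheds 87 kN to N18: 87 each.
    N18: 74+87 = 161 > 120
Round 4 — N18 snaps.
  N18 sheds 161 kN: no online neighbours, lost.
No further breaks.

3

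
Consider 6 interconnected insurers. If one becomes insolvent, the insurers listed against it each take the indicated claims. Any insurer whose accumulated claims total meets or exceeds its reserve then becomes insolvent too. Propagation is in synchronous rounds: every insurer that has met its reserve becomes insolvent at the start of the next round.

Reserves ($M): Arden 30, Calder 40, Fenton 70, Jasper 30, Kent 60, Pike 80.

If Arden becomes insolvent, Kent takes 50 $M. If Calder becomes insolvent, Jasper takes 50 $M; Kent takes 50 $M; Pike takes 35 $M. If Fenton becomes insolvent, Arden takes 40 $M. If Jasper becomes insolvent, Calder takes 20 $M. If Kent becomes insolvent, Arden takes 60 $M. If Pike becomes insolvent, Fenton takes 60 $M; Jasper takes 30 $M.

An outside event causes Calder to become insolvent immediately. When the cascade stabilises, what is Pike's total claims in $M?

35

Round 1 — Calder becomes insolvent (initial).
  Jasper: +50 → 50 ≥ 30
  Kent: +50 → 50 < 60
  Pike: +35 → 35 < 80
Round 2 — Jasper becomes insolvent.
No further insolvencies.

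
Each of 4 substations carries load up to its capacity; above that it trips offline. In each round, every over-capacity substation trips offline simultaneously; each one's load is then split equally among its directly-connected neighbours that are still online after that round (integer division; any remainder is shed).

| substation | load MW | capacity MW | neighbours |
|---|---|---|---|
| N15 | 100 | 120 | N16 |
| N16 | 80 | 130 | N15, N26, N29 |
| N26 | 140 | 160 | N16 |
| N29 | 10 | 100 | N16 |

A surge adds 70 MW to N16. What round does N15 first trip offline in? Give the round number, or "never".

Round 1 — N16 at 150 > 130. N16 trips offline.
  N16 sheds 150 MW to N15, N26, N29: 50 each.
    N15: 100+50 = 150 > 120
    N26: 140+50 = 190 > 160
    N29: 10+50 = 60 ≤ 100
Round 2 — N15, N26 trip offline.
  N15 sheds 150 MW: no online neighbours, lost.
  N26 sheds 190 MW: no online neighbours, lost.
No further trips.

2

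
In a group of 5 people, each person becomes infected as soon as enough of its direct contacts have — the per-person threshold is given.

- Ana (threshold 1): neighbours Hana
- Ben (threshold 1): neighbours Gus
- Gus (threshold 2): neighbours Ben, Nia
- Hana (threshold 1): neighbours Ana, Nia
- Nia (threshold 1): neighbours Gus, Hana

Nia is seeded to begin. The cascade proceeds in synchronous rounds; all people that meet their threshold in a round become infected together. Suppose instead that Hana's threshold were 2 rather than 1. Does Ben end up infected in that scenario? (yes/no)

With Hana's threshold at 2:
Round 1 — Nia becomes infected (initial).
Round 2 — no new infections; cascade stops.

no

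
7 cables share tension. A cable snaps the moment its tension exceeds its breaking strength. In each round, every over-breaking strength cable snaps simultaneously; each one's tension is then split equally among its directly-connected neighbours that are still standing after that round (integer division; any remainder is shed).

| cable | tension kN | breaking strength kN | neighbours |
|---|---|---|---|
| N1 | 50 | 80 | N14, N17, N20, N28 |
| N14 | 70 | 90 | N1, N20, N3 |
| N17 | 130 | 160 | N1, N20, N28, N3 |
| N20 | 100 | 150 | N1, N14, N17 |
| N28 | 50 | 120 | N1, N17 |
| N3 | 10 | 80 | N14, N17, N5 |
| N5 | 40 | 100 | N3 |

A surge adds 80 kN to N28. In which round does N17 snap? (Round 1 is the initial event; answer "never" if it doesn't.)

Round 1 — N28 at 130 > 120. N28 snaps.
  N28 sheds 130 kN to N1, N17: 65 each.
    N1: 50+65 = 115 > 80
    N17: 130+65 = 195 > 160
Round 2 — N1, N17 snap.
  N1 sheds 115 kN to N14, N20: 57 each (1 lost).
    N14: 70+57 = 127 > 90
    N20: 100+57 = 157 > 150
  N17 sheds 195 kN to N20, N3: 97 each (1 lost).
    N20: 157+97 = 254 > 150
    N3: 10+97 = 107 > 80
Round 3 — N14, N20, N3 snap.
  N14 sheds 127 kN: no online neighbours, lost.
  N20 sheds 254 kN: no online neighbours, lost.
  N3 sheds 107 kN to N5: 107 each.
    N5: 40+107 = 147 > 100
Round 4 — N5 snaps.
  N5 sheds 147 kN: no online neighbours, lost.
No further breaks.

2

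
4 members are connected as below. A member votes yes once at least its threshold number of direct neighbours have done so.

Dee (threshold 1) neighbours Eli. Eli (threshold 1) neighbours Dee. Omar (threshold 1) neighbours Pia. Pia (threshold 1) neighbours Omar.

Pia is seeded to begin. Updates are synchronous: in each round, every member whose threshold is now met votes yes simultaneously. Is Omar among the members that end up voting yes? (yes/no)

yes

Round 1 — Pia votes yes (initial).
Round 2 — checking thresholds:
  Omar: 1 of 1 neighbours ≥ 1, votes yes.
Round 3 — no new yes votes; cascade stops.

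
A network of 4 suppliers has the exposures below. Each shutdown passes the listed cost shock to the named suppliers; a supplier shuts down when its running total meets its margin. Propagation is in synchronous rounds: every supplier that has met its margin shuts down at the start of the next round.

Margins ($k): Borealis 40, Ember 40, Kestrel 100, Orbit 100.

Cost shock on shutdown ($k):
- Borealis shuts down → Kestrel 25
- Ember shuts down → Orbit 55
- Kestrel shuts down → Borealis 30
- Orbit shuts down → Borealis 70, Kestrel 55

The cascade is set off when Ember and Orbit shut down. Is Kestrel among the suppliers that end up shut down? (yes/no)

Round 1 — Ember, Orbit shut down (initial).
  Borealis: +70 → 70 ≥ 40
  Kestrel: +55 → 55 < 100
Round 2 — Borealis shuts down.
  Kestrel: +25 → 80 < 100
No further shutdowns.

no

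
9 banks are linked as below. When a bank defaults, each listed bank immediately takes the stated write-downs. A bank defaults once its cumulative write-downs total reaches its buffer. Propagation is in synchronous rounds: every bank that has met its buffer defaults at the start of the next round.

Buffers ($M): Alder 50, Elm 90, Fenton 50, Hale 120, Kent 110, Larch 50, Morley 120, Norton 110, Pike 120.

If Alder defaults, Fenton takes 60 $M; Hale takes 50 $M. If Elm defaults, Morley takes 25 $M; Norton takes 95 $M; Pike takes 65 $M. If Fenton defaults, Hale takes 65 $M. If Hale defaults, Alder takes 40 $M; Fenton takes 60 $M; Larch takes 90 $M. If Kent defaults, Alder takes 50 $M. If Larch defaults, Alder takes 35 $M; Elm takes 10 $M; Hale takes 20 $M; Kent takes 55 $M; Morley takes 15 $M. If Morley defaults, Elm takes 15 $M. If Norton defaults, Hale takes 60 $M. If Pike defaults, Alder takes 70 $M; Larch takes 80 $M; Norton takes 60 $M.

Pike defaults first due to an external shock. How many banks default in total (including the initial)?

5

Round 1 — Pike defaults (initial).
  Alder: +70 → 70 ≥ 50
  Larch: +80 → 80 ≥ 50
  Norton: +60 → 60 < 110
Round 2 — Alder, Larch default.
  Elm: +10 → 10 < 90
  Fenton: +60 → 60 ≥ 50
  Hale: +50+20 → 70 < 120
  Kent: +55 → 55 < 110
  Morley: +15 → 15 < 120
Round 3 — Fenton defaults.
  Hale: +65 → 135 ≥ 120
Round 4 — Hale defaults.
No further defaults.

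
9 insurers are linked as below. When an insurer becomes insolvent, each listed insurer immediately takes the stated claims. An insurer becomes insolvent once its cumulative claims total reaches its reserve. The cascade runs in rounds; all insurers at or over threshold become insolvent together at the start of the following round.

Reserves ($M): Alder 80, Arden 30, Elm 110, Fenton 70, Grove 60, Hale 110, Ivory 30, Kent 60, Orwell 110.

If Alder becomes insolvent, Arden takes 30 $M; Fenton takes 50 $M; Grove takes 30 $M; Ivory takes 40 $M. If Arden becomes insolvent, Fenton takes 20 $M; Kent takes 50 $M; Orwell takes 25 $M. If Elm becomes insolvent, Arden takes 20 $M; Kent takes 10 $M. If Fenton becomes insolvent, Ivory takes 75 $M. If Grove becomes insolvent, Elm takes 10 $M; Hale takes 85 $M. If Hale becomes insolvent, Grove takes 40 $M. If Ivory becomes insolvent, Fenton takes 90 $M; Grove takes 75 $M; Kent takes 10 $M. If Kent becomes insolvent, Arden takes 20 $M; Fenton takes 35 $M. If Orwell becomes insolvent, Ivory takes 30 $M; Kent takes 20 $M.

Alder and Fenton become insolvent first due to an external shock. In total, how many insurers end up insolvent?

Round 1 — Alder, Fenton become insolvent (initial).
  Arden: +30 → 30 ≥ 30
  Grove: +30 → 30 < 60
  Ivory: +40+75 → 115 ≥ 30
Round 2 — Arden, Ivory become insolvent.
  Grove: +75 → 105 ≥ 60
  Kent: +50+10 → 60 ≥ 60
  Orwell: +25 → 25 < 110
Round 3 — Grove, Kent become insolvent.
  Elm: +10 → 10 < 110
  Hale: +85 → 85 < 110
No further insolvencies.

6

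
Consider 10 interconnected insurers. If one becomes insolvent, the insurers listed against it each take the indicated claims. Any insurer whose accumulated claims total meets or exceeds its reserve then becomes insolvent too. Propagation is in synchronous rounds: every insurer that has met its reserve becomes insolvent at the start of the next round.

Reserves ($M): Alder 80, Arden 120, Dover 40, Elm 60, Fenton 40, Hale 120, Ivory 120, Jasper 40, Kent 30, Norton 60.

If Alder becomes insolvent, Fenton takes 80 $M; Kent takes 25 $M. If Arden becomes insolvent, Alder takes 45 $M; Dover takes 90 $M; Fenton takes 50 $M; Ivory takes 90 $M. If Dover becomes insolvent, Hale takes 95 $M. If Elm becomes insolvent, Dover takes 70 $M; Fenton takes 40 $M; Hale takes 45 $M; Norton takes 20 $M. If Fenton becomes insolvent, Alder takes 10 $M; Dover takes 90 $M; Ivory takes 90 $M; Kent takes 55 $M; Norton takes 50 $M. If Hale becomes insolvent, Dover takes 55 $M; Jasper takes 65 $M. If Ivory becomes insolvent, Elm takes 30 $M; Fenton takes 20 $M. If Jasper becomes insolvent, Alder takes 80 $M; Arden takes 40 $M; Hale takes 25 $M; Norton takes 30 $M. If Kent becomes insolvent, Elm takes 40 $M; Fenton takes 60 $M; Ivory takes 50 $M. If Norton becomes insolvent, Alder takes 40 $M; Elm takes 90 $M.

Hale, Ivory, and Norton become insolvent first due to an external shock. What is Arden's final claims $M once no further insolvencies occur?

Round 1 — Hale, Ivory, Norton become insolvent (initial).
  Alder: +40 → 40 < 80
  Dover: +55 → 55 ≥ 40
  Elm: +30+90 → 120 ≥ 60
  Fenton: +20 → 20 < 40
  Jasper: +65 → 65 ≥ 40
Round 2 — Dover, Elm, Jasper become insolvent.
  Alder: +80 → 120 ≥ 80
  Arden: +40 → 40 < 120
  Fenton: +40 → 60 ≥ 40
Round 3 — Alder, Fenton become insolvent.
  Kent: +25+55 → 80 ≥ 30
Round 4 — Kent becomes insolvent.
No further insolvencies.

40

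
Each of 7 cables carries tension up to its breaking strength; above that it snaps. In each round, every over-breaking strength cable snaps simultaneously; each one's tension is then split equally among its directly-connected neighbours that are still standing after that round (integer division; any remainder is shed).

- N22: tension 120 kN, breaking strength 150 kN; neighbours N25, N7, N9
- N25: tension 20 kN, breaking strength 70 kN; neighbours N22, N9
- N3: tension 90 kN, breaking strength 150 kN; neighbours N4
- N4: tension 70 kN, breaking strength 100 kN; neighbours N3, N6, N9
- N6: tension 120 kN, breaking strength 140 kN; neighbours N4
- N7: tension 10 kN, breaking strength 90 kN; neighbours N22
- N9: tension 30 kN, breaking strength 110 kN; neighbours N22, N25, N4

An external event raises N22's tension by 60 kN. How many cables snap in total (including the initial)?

Round 1 — N22 at 180 > 150. N22 snaps.
  N22 sheds 180 kN to N25, N7, N9: 60 each.
    N25: 20+60 = 80 > 70
    N7: 10+60 = 70 ≤ 90
    N9: 30+60 = 90 ≤ 110
Round 2 — N25 snaps.
  N25 sheds 80 kN to N9: 80 each.
    N9: 90+80 = 170 > 110
Round 3 — N9 snaps.
  N9 sheds 170 kN to N4: 170 each.
    N4: 70+170 = 240 > 100
Round 4 — N4 snaps.
  N4 sheds 240 kN to N3, N6: 120 each.
    N3: 90+120 = 210 > 150
    N6: 120+120 = 240 > 140
Round 5 — N3, N6 snap.
  N3 sheds 210 kN: no online neighbours, lost.
  N6 sheds 240 kN: no online neighbours, lost.
No further breaks.

6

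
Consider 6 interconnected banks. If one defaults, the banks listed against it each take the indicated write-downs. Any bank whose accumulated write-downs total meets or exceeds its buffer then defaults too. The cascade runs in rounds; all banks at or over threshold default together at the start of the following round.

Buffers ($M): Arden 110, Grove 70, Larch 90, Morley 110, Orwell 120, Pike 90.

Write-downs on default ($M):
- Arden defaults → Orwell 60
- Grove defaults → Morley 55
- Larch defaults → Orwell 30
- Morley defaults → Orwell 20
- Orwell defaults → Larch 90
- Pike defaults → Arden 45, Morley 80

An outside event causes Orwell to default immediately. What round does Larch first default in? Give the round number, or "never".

Round 1 — Orwell defaults (initial).
  Larch: +90 → 90 ≥ 90
Round 2 — Larch defaults.
No further defaults.

2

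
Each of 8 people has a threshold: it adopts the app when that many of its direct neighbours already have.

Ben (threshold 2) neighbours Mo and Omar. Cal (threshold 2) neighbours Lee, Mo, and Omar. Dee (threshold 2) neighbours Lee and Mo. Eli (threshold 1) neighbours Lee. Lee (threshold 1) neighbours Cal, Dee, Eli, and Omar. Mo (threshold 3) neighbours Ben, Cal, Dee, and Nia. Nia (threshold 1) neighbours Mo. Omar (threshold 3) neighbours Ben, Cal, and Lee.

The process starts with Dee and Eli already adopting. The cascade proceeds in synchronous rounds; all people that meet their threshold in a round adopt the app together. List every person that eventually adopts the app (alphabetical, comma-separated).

Round 1 — Dee, Eli adopt the app (initial).
Round 2 — checking thresholds:
  Lee: 2 of 4 neighbours ≥ 1, adopts the app.
  Mo: 1 of 4 neighbours < 3, not yet.
Round 3 — no new adoptions; cascade stops.

Dee, Eli, Lee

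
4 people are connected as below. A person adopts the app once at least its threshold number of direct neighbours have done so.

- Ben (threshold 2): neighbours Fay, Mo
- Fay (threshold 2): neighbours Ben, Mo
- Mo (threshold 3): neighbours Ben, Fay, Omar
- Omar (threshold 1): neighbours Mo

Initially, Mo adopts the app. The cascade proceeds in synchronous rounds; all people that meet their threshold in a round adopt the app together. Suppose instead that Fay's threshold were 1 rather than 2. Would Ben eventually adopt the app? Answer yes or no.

yes

With Fay's threshold at 1:
Round 1 — Mo adopts the app (initial).
Round 2 — checking thresholds:
  Ben: 1 of 2 neighbours < 2, below threshold.
  Fay: 1 of 2 neighbours ≥ 1, adopts the app.
  Omar: 1 of 1 neighbours ≥ 1, adopts the app.
Round 3 — checking thresholds:
  Ben: 2 of 2 neighbours ≥ 2, adopts the app.
Round 4 — no new adoptions; cascade stops.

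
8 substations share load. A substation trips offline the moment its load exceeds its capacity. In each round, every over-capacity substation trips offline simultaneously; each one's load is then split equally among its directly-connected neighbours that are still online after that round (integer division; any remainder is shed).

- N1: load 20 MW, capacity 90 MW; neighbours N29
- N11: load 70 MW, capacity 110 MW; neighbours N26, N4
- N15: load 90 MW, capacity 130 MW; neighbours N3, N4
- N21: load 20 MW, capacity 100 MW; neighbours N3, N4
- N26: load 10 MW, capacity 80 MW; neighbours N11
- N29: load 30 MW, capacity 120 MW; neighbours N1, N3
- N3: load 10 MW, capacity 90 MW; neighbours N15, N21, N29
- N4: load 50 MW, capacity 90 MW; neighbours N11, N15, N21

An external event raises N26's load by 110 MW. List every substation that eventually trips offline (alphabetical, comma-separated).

Round 1 — N26 at 120 > 80. N26 trips offline.
  N26 sheds 120 MW to N11: 120 each.
    N11: 70+120 = 190 > 110
Round 2 — N11 trips offline.
  N11 sheds 190 MW to N4: 190 each.
    N4: 50+190 = 240 > 90
Round 3 — N4 trips offline.
  N4 sheds 240 MW to N15, N21: 120 each.
    N15: 90+120 = 210 > 130
    N21: 20+120 = 140 > 100
Round 4 — N15, N21 trip offline.
  N15 sheds 210 MW to N3: 210 each.
    N3: 10+210 = 220 > 90
  N21 sheds 140 MW to N3: 140 each.
    N3: 220+140 = 360 > 90
Round 5 — N3 trips offline.
  N3 sheds 360 MW to N29: 360 each.
    N29: 30+360 = 390 > 120
Round 6 — N29 trips offline.
  N29 sheds 390 MW to N1: 390 each.
    N1: 20+390 = 410 > 90
Round 7 — N1 trips offline.
  N1 sheds 410 MW: no online neighbours, lost.
No further trips.

N1, N11, N15, N21, N26, N29, N3, N4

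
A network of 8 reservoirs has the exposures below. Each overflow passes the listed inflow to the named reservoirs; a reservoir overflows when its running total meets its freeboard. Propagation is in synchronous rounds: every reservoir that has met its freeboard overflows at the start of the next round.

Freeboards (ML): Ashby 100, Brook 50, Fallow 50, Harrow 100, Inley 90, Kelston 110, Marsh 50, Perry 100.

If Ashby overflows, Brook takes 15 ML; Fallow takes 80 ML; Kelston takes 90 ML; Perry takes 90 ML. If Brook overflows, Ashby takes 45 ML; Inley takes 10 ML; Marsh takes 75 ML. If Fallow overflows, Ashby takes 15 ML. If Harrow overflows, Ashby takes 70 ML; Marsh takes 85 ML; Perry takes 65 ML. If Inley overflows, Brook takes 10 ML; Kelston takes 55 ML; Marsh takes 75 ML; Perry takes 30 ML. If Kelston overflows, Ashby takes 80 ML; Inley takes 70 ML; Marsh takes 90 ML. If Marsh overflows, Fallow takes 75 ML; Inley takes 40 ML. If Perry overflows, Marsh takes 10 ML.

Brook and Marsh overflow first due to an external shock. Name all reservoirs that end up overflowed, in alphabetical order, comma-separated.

Brook, Fallow, Marsh

Round 1 — Brook, Marsh overflow (initial).
  Ashby: +45 → 45 < 100
  Fallow: +75 → 75 ≥ 50
  Inley: +10+40 → 50 < 90
Round 2 — Fallow overflows.
  Ashby: +15 → 60 < 100
No further overflows.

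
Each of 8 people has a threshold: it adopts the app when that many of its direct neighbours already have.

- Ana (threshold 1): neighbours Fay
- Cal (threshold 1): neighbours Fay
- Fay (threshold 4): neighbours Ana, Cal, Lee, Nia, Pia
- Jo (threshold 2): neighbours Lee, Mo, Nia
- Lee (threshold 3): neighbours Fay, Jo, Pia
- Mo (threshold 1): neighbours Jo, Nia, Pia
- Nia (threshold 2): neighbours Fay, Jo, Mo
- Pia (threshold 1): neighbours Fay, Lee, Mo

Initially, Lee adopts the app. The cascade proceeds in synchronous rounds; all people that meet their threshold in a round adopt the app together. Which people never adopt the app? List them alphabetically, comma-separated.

Ana, Cal, Fay

Round 1 — Lee adopts the app (initial).
Round 2 — checking thresholds:
  Fay: 1 of 5 neighbours < 4, holds.
  Jo: 1 of 3 neighbours < 2, holds.
  Pia: 1 of 3 neighbours ≥ 1, adopts the app.
Round 3 — checking thresholds:
  Fay: 2 of 5 neighbours < 4, holds.
  Jo: 1 of 3 neighbours < 2, holds.
  Mo: 1 of 3 neighbours ≥ 1, adopts the app.
Round 4 — checking thresholds:
  Fay: 2 of 5 neighbours < 4, holds.
  Jo: 2 of 3 neighbours ≥ 2, adopts the app.
  Nia: 1 of 3 neighbours < 2, holds.
Round 5 — checking thresholds:
  Fay: 2 of 5 neighbours < 4, holds.
  Nia: 2 of 3 neighbours ≥ 2, adopts the app.
Round 6 — no new adoptions; cascade stops.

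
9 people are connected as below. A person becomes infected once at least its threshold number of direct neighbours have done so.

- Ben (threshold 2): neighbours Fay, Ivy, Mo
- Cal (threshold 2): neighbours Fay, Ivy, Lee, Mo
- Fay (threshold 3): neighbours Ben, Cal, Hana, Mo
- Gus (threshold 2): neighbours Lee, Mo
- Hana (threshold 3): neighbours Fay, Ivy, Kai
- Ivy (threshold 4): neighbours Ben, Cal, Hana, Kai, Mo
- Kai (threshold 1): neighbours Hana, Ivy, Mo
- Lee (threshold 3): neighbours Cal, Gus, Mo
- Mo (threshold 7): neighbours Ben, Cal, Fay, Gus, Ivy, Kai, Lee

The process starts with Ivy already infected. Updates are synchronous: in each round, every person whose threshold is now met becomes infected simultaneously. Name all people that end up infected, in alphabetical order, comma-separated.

Round 1 — Ivy becomes infected (initial).
Round 2 — checking thresholds:
  Ben: 1 of 3 neighbours < 2, below threshold.
  Cal: 1 of 4 neighbours < 2, below threshold.
  Hana: 1 of 3 neighbours < 3, below threshold.
  Kai: 1 of 3 neighbours ≥ 1, becomes infected.
  Mo: 1 of 7 neighbours < 7, below threshold.
Round 3 — no new infections; cascade stops.

Ivy, Kai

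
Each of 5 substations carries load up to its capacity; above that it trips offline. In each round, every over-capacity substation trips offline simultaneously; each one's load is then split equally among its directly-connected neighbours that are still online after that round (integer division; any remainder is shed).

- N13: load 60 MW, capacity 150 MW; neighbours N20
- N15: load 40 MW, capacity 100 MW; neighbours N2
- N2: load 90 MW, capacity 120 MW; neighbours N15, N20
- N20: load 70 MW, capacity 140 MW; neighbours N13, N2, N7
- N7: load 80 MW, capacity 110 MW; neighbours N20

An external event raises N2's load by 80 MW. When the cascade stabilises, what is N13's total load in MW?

Round 1 — N2 at 170 > 120. N2 trips offline.
  N2 sheds 170 MW to N15, N20: 85 each.
    N15: 40+85 = 125 > 100
    N20: 70+85 = 155 > 140
Round 2 — N15, N20 trip offline.
  N15 sheds 125 MW: no online neighbours, lost.
  N20 sheds 155 MW to N13, N7: 77 each (1 lost).
    N13: 60+77 = 137 ≤ 150
    N7: 80+77 = 157 > 110
Round 3 — N7 trips offline.
  N7 sheds 157 MW: no online neighbours, lost.
No further trips.

137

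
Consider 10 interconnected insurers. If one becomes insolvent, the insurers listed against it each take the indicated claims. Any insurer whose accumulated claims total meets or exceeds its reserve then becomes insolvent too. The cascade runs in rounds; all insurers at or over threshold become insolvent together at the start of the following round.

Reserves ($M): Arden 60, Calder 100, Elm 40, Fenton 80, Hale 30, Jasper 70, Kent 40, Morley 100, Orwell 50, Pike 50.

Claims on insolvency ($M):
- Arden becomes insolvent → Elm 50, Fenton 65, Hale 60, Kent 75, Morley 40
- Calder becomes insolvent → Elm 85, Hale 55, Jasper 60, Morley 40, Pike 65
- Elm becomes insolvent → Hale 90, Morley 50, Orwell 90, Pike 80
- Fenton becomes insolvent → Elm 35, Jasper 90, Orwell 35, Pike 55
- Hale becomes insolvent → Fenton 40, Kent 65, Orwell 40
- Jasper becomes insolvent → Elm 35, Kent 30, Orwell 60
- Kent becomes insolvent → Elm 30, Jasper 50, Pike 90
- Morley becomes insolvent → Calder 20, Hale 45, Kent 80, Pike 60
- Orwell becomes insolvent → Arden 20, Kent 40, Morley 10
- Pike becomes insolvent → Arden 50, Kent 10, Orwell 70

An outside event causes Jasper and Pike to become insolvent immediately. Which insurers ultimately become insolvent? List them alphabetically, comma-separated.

Arden, Elm, Fenton, Hale, Jasper, Kent, Morley, Orwell, Pike

Round 1 — Jasper, Pike become insolvent (initial).
  Arden: +50 → 50 < 60
  Elm: +35 → 35 < 40
  Kent: +30+10 → 40 ≥ 40
  Orwell: +60+70 → 130 ≥ 50
Round 2 — Kent, Orwell become insolvent.
  Arden: +20 → 70 ≥ 60
  Elm: +30 → 65 ≥ 40
  Morley: +10 → 10 < 100
Round 3 — Arden, Elm become insolvent.
  Fenton: +65 → 65 < 80
  Hale: +60+90 → 150 ≥ 30
  Morley: +40+50 → 100 ≥ 100
Round 4 — Hale, Morley become insolvent.
  Calder: +20 → 20 < 100
  Fenton: +40 → 105 ≥ 80
Round 5 — Fenton becomes insolvent.
No further insolvencies.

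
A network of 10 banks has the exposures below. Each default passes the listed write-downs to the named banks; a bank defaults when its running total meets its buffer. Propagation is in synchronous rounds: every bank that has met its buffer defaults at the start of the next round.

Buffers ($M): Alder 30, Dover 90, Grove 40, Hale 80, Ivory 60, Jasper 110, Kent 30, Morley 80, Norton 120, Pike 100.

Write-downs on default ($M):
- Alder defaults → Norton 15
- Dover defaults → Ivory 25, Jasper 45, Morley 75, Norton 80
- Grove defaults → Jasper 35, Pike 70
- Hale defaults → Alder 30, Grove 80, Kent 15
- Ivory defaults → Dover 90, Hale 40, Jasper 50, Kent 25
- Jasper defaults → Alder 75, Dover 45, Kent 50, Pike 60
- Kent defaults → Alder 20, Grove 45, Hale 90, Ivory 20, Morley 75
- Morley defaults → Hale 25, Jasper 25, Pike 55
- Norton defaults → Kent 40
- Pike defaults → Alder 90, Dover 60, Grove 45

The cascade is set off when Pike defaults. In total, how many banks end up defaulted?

Round 1 — Pike defaults (initial).
  Alder: +90 → 90 ≥ 30
  Dover: +60 → 60 < 90
  Grove: +45 → 45 ≥ 40
Round 2 — Alder, Grove default.
  Jasper: +35 → 35 < 110
  Norton: +15 → 15 < 120
No further defaults.

3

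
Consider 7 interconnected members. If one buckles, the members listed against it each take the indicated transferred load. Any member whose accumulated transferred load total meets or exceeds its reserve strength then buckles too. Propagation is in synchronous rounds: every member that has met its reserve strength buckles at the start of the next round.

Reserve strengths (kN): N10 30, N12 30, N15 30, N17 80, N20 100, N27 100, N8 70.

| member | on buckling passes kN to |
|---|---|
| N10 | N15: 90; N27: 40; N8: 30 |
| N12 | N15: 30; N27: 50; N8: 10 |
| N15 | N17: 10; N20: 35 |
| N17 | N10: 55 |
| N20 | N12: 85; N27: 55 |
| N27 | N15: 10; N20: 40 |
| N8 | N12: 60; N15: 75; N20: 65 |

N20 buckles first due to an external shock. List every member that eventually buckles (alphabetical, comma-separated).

N12, N15, N20, N27

Round 1 — N20 buckles (initial).
  N12: +85 → 85 ≥ 30
  N27: +55 → 55 < 100
Round 2 — N12 buckles.
  N15: +30 → 30 ≥ 30
  N27: +50 → 105 ≥ 100
  N8: +10 → 10 < 70
Round 3 — N15, N27 buckle.
  N17: +10 → 10 < 80
No further bucklings.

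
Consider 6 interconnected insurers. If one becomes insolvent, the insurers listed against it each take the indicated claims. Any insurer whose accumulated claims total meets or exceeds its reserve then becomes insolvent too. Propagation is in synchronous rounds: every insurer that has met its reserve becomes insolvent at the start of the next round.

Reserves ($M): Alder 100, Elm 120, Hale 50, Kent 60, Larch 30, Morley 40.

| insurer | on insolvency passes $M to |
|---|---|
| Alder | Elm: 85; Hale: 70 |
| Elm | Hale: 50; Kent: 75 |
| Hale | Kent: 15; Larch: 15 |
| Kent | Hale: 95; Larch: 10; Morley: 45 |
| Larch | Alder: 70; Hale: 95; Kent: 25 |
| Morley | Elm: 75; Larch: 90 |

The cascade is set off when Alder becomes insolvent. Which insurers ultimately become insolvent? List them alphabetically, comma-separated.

Round 1 — Alder becomes insolvent (initial).
  Elm: +85 → 85 < 120
  Hale: +70 → 70 ≥ 50
Round 2 — Hale becomes insolvent.
  Kent: +15 → 15 < 60
  Larch: +15 → 15 < 30
No further insolvencies.

Alder, Hale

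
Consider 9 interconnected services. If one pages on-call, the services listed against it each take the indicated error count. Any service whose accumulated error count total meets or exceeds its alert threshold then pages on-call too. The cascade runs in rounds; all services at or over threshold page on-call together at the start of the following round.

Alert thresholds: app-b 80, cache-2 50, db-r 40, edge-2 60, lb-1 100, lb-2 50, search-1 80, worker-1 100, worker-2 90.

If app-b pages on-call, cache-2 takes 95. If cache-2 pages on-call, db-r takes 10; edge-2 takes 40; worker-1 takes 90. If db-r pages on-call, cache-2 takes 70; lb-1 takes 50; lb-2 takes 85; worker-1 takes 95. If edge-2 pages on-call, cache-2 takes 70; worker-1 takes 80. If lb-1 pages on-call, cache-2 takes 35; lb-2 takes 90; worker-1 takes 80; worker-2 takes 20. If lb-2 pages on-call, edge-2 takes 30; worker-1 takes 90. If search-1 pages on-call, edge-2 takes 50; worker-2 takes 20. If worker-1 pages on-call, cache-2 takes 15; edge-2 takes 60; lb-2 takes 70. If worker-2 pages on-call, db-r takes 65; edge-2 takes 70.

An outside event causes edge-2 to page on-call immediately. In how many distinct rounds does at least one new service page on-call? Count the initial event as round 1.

Round 1 — edge-2 pages on-call (initial).
  cache-2: +70 → 70 ≥ 50
  worker-1: +80 → 80 < 100
Round 2 — cache-2 pages on-call.
  db-r: +10 → 10 < 40
  worker-1: +90 → 170 ≥ 100
Round 3 — worker-1 pages on-call.
  lb-2: +70 → 70 ≥ 50
Round 4 — lb-2 pages on-call.
No further pages.

4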